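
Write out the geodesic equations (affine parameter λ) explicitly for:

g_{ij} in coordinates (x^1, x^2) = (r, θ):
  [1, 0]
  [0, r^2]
Geodesic equation: d^2x^k/dλ^2 + Γ^k_{ij} (dx^i/dλ)(dx^j/dλ) = 0.
Non-zero Christoffel symbols:
Γ^r_{θ θ} = -r
Γ^θ_{r θ} = 1/r
Substituting (the symmetric pair Γ^k_{ij}, Γ^k_{ji} combines into a factor 2):
d^2r/dλ^2 - r (dθ/dλ)^2 = 0
d^2θ/dλ^2 + (2/r) (dr/dλ)(dθ/dλ) = 0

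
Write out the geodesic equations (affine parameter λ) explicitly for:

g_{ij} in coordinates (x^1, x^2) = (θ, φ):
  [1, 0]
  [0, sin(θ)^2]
Geodesic equation: d^2x^k/dλ^2 + Γ^k_{ij} (dx^i/dλ)(dx^j/dλ) = 0.
Non-zero Christoffel symbols:
Γ^θ_{φ φ} = -sin(2*θ)/2
Γ^φ_{θ φ} = 1/tan(θ)
Substituting (the symmetric pair Γ^k_{ij}, Γ^k_{ji} combines into a factor 2):
d^2θ/dλ^2 - (sin(2*θ)/2) (dφ/dλ)^2 = 0
d^2φ/dλ^2 + (2/tan(θ)) (dθ/dλ)(dφ/dλ) = 0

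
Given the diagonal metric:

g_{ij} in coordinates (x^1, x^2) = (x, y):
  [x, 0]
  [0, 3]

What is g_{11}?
With x^1 = x, x^2 = y, g_{11} = g_{xx} is the row-1, column-1 entry of the matrix.
g_{11} = x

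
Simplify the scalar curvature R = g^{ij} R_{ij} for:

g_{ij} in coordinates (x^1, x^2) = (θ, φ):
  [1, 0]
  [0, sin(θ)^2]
Non-zero Christoffel symbols (Γ^k_{ij} = Γ^k_{ji}):
Γ^θ_{φ φ} = -sin(2*θ)/2
Γ^φ_{θ φ} = 1/tan(θ)
Ricci tensor (R_{ij} = R^k_{ikj}): R_{θθ} = 1, R_{θφ} = 0, R_{φφ} = sin(θ)^2
Inverse metric: g^{θθ} = 1, g^{φφ} = 1/sin(θ)^2
R = g^{ij} R_{ij} = (1)(1) + (1/sin(θ)^2)(sin(θ)^2) = 2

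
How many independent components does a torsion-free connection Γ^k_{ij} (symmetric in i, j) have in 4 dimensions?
Γ^k_{ij} has n choices for the upper index and n(n+1)/2 independent symmetric lower index pairs.
Total = 4 × 4×5/2 = 4 × 10 = 40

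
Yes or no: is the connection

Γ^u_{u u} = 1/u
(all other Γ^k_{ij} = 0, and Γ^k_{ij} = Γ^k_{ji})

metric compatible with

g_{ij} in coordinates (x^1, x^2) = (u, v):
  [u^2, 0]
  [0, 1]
Using ∇_k g_{ij} = ∂_k g_{ij} - Γ^m_{ki} g_{mj} - Γ^m_{kj} g_{im}:
e.g. ∇_u g_{uu} = (2*u) - (u) - (u) = 0
Every component ∇_k g_{ij} vanishes: the connection is metric compatible.
Yes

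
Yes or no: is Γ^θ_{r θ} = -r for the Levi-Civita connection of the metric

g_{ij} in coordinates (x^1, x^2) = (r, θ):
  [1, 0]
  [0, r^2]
Γ^θ_{r θ} = (1/2) g^{θθ} (∂_r g_{θθ} + ∂_θ g_{θr} - ∂_θ g_{rθ}) = (1/2)(1/r^2)((2*r) + (0) - (0)) = 1/r
This differs from the proposed value -r.
No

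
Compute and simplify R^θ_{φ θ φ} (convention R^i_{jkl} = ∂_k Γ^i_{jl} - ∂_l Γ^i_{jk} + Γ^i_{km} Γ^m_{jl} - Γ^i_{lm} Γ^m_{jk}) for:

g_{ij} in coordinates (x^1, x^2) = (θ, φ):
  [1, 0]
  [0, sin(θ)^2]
Non-zero Christoffel symbols (Γ^k_{ij} = Γ^k_{ji}):
Γ^θ_{φ φ} = -sin(2*θ)/2
Γ^φ_{θ φ} = 1/tan(θ)
R^θ_{φ θ φ} = ∂_θ Γ^θ_{φ φ} - ∂_φ Γ^θ_{φ θ} + Γ^θ_{θ m} Γ^m_{φ φ} - Γ^θ_{φ m} Γ^m_{φ θ}
  = (-cos(2*θ)) - (0) + (0) - (-cos(θ)^2) = sin(θ)^2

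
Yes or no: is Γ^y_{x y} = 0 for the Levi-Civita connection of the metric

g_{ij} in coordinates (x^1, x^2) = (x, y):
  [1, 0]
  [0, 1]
Γ^y_{x y} = (1/2) g^{yy} (∂_x g_{yy} + ∂_y g_{yx} - ∂_y g_{xy}) = (1/2)(1)((0) + (0) - (0)) = 0
This equals the proposed value 0.
Yes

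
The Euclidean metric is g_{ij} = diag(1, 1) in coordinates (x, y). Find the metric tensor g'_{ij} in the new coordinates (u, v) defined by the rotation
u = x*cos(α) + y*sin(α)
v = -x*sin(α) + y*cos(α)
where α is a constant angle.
Invert the transformation: x = u*cos(α) - v*sin(α), y = u*sin(α) + v*cos(α)
g'_{ij} = (∂x^k/∂x'^i)(∂x^l/∂x'^j) g_{kl}; with g_{kl} = δ_{kl} this is Σ_k (∂x^k/∂x'^i)(∂x^k/∂x'^j).
Jacobian: ∂x/∂u = cos(α), ∂x/∂v = -sin(α), ∂y/∂u = sin(α), ∂y/∂v = cos(α)
g'_{uu} = (cos(α))(cos(α)) + (sin(α))(sin(α)) = 1
g'_{uv} = (cos(α))(-sin(α)) + (sin(α))(cos(α)) = 0
g'_{vv} = (-sin(α))(-sin(α)) + (cos(α))(cos(α)) = 1
g'_{ij} = diag(1, 1)
The Euclidean metric is invariant under rotations.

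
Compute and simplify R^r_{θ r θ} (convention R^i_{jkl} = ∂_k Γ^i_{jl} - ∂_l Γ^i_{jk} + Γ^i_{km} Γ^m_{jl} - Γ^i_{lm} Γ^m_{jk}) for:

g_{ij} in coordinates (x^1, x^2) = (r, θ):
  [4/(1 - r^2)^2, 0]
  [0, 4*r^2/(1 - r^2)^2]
Non-zero Christoffel symbols (Γ^k_{ij} = Γ^k_{ji}):
Γ^r_{r r} = 2*r/(1 - r^2)
Γ^r_{θ θ} = (r^3 + r)/(r^2 - 1)
Γ^θ_{r θ} = (-r^2 - 1)/(r^3 - r)
R^r_{θ r θ} = ∂_r Γ^r_{θ θ} - ∂_θ Γ^r_{θ r} + Γ^r_{r m} Γ^m_{θ θ} - Γ^r_{θ m} Γ^m_{θ r}
  = ((r^4 - 4*r^2 - 1)/(r^2 - 1)^2) - (0) + (-2*r^2*(r^2 + 1)/(r^2 - 1)^2) - (-(r^2 + 1)^2/(r^2 - 1)^2) = -4*r^2/(r^2 - 1)^2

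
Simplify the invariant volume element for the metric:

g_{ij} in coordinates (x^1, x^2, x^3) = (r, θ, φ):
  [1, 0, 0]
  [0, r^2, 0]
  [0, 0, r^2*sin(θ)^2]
det(g) = r^4*sin(θ)^2
√|det(g)| = r^2*sin(θ) (taking 0 < θ < π so that |sin(θ)| = sin(θ))
Volume element: dV = r^2*sin(θ) dr dθ dφ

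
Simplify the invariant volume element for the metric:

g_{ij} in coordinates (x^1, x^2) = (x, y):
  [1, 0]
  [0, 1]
det(g) = 1
√|det(g)| = 1
Volume element: dV = 1 dx dy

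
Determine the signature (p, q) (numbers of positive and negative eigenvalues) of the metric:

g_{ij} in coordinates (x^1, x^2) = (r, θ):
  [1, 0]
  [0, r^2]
The metric is diagonal, so its eigenvalues are the diagonal entries: 1, r^2 (at a generic point, where coordinate-dependent entries are positive).
2 positive, 0 negative.
(2, 0) - Riemannian (positive definite)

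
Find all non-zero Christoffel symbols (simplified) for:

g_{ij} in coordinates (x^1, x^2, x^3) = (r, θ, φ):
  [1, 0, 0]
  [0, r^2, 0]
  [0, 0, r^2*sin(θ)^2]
Using Γ^k_{ij} = (1/2) g^{km} (∂_i g_{mj} + ∂_j g_{mi} - ∂_m g_{ij}); the metric is diagonal, so only the m = k term contributes.
Non-zero symbols (using the symmetry Γ^k_{ij} = Γ^k_{ji}):
Γ^r_{θ θ} = (1/2) g^{rr} (∂_θ g_{rθ} + ∂_θ g_{rθ} - ∂_r g_{θθ}) = (1/2)(1)((0) + (0) - (2*r)) = -r
Γ^r_{φ φ} = (1/2) g^{rr} (∂_φ g_{rφ} + ∂_φ g_{rφ} - ∂_r g_{φφ}) = (1/2)(1)((0) + (0) - (2*r*sin(θ)^2)) = -r*sin(θ)^2
Γ^θ_{r θ} = (1/2) g^{θθ} (∂_r g_{θθ} + ∂_θ g_{θr} - ∂_θ g_{rθ}) = (1/2)(1/r^2)((2*r) + (0) - (0)) = 1/r
Γ^θ_{φ φ} = (1/2) g^{θθ} (∂_φ g_{θφ} + ∂_φ g_{θφ} - ∂_θ g_{φφ}) = (1/2)(1/r^2)((0) + (0) - (r^2*sin(2*θ))) = -sin(2*θ)/2
Γ^φ_{r φ} = (1/2) g^{φφ} (∂_r g_{φφ} + ∂_φ g_{φr} - ∂_φ g_{rφ}) = (1/2)(1/(r^2*sin(θ)^2))((2*r*sin(θ)^2) + (0) - (0)) = 1/r
Γ^φ_{θ φ} = (1/2) g^{φφ} (∂_θ g_{φφ} + ∂_φ g_{φθ} - ∂_φ g_{θφ}) = (1/2)(1/(r^2*sin(θ)^2))((r^2*sin(2*θ)) + (0) - (0)) = 1/tan(θ)
All other Christoffel symbols are zero.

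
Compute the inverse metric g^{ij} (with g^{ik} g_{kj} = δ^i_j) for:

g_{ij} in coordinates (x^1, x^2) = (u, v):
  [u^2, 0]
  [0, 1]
The metric is diagonal, so g^{ij} is diagonal with entries 1/g_{ii}: diag(1/(u^2), 1).
g^{ij}:
  [1/u^2, 0]
  [0, 1]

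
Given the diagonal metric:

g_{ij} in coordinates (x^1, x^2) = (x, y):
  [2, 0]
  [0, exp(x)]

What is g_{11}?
With x^1 = x, x^2 = y, g_{11} = g_{xx} is the row-1, column-1 entry of the matrix.
g_{11} = 2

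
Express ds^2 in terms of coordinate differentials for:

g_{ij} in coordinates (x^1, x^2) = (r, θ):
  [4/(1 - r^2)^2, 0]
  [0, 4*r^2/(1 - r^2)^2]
ds^2 = g_{ij} dx^i dx^j; only the non-zero components contribute.
ds^2 = (4/(1 - r^2)^2) dr^2 + (4*r^2/(1 - r^2)^2) dθ^2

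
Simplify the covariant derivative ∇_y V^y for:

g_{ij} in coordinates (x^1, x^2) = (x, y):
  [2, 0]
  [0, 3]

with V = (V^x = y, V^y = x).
All Christoffel symbols are zero.
∇_y V^y = ∂_y V^y + Γ^y_{y j} V^j
  = (0) + (0)(y) + (0)(x)
  = 0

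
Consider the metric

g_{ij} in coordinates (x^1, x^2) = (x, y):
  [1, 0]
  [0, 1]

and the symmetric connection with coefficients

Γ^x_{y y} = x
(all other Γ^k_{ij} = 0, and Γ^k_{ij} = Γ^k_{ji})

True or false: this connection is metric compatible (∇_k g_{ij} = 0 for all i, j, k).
Using ∇_k g_{ij} = ∂_k g_{ij} - Γ^m_{ki} g_{mj} - Γ^m_{kj} g_{im}:
∇_y g_{xy} = (0) - (0) - (x) = -x ≠ 0
So the connection is not metric compatible (it is not the Levi-Civita connection).
False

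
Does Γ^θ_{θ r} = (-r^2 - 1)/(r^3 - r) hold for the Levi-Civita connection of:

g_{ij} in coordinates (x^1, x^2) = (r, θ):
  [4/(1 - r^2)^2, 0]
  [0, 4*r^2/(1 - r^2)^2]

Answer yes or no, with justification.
Γ^θ_{θ r} = (1/2) g^{θθ} (∂_θ g_{θr} + ∂_r g_{θθ} - ∂_θ g_{θr}) = (1/2)((1 - r^2)^2/(4*r^2))((0) + (-8*(r^3 + r)/(r^2 - 1)^3) - (0)) = (-r^2 - 1)/(r^3 - r)
This equals the proposed value (-r^2 - 1)/(r^3 - r).
Yes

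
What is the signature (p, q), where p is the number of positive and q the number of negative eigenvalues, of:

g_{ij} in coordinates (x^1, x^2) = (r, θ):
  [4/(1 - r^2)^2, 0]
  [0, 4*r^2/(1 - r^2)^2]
The metric is diagonal, so its eigenvalues are the diagonal entries: 4/(1 - r^2)^2, 4*r^2/(1 - r^2)^2 (at a generic point, where coordinate-dependent entries are positive).
2 positive, 0 negative.
(2, 0) - Riemannian (positive definite)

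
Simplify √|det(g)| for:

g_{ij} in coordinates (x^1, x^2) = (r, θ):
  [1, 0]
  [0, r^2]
det(g) = r^2
√|det(g)| = r
Volume element: dV = r dr dθ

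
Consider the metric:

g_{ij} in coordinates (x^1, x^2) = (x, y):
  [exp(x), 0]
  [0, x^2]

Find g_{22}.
With x^1 = x, x^2 = y, g_{22} = g_{yy} is the row-2, column-2 entry of the matrix.
g_{22} = x^2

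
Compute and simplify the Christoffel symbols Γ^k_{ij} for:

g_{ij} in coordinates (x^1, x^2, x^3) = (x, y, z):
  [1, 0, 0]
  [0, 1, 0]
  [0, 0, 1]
Using Γ^k_{ij} = (1/2) g^{km} (∂_i g_{mj} + ∂_j g_{mi} - ∂_m g_{ij}); the metric is diagonal, so only the m = k term contributes.
Every metric component is constant, so all ∂_m g_{ij} = 0 and every Christoffel symbol vanishes.
All Christoffel symbols are zero.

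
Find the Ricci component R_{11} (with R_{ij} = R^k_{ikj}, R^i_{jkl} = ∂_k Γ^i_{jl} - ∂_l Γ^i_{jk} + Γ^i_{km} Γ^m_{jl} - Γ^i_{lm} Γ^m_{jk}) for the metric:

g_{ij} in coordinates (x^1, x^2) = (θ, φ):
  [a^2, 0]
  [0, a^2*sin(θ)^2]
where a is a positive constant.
Non-zero Christoffel symbols (Γ^k_{ij} = Γ^k_{ji}):
Γ^θ_{φ φ} = -sin(2*θ)/2
Γ^φ_{θ φ} = 1/tan(θ)
R^θ_{θ θ θ} = 0 (a repeated index in an antisymmetric pair)
R^φ_{θ φ θ} = ∂_φ Γ^φ_{θ θ} - ∂_θ Γ^φ_{θ φ} + Γ^φ_{φ m} Γ^m_{θ θ} - Γ^φ_{θ m} Γ^m_{θ φ}
  = (0) - (-1/sin(θ)^2) + (0) - (1/tan(θ)^2) = 1
R_{θθ} = R^θ_{θ θ θ} + R^φ_{θ φ θ} = (0) + (1) = 1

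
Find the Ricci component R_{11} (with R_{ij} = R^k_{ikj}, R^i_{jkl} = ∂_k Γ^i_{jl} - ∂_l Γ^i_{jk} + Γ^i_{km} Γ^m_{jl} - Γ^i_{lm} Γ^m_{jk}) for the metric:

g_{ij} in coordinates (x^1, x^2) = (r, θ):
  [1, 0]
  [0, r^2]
Non-zero Christoffel symbols (Γ^k_{ij} = Γ^k_{ji}):
Γ^r_{θ θ} = -r
Γ^θ_{r θ} = 1/r
R^r_{r r r} = 0 (a repeated index in an antisymmetric pair)
R^θ_{r θ r} = ∂_θ Γ^θ_{r r} - ∂_r Γ^θ_{r θ} + Γ^θ_{θ m} Γ^m_{r r} - Γ^θ_{r m} Γ^m_{r θ}
  = (0) - (-1/r^2) + (0) - (1/r^2) = 0
R_{rr} = R^r_{r r r} + R^θ_{r θ r} = (0) + (0) = 0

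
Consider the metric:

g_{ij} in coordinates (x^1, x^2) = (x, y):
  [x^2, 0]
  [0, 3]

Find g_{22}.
With x^1 = x, x^2 = y, g_{22} = g_{yy} is the row-2, column-2 entry of the matrix.
g_{22} = 3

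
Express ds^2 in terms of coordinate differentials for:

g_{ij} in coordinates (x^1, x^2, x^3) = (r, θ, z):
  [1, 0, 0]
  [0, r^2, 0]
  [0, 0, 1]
ds^2 = g_{ij} dx^i dx^j; only the non-zero components contribute.
ds^2 = dr^2 + r^2 dθ^2 + dz^2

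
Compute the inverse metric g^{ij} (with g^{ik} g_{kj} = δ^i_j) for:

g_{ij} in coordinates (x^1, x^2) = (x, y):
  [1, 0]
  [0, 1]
The metric is diagonal, so g^{ij} is diagonal with entries 1/g_{ii}: diag(1, 1).
g^{ij}:
  [1, 0]
  [0, 1]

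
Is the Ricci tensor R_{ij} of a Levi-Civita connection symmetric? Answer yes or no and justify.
R_{ij} = R^k_{ikj}; the pair symmetry R_{kilj} = R_{ljki} gives R_{ij} = R_{ji}.
Yes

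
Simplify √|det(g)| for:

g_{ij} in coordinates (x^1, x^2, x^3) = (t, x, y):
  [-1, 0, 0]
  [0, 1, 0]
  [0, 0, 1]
det(g) = -1
√|det(g)| = 1
Volume element: dV = 1 dt dx dy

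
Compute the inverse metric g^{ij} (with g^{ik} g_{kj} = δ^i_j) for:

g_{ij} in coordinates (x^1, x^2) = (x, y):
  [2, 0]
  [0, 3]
The metric is diagonal, so g^{ij} is diagonal with entries 1/g_{ii}: diag(1/2, 1/3).
g^{ij}:
  [1/2, 0]
  [0, 1/3]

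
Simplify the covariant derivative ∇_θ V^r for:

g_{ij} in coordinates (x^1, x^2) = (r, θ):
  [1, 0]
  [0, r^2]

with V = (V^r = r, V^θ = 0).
Non-zero Christoffel symbols:
Γ^r_{θ θ} = -r
Γ^θ_{r θ} = 1/r
∇_θ V^r = ∂_θ V^r + Γ^r_{θ j} V^j
  = (0) + (0)(r) + (-r)(0)
  = 0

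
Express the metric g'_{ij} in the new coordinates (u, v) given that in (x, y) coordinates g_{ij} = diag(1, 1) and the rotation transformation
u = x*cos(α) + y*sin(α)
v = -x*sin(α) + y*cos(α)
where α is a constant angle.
Invert the transformation: x = u*cos(α) - v*sin(α), y = u*sin(α) + v*cos(α)
g'_{ij} = (∂x^k/∂x'^i)(∂x^l/∂x'^j) g_{kl}; with g_{kl} = δ_{kl} this is Σ_k (∂x^k/∂x'^i)(∂x^k/∂x'^j).
Jacobian: ∂x/∂u = cos(α), ∂x/∂v = -sin(α), ∂y/∂u = sin(α), ∂y/∂v = cos(α)
g'_{uu} = (cos(α))(cos(α)) + (sin(α))(sin(α)) = 1
g'_{uv} = (cos(α))(-sin(α)) + (sin(α))(cos(α)) = 0
g'_{vv} = (-sin(α))(-sin(α)) + (cos(α))(cos(α)) = 1
g'_{ij} = diag(1, 1)
The Euclidean metric is invariant under rotations.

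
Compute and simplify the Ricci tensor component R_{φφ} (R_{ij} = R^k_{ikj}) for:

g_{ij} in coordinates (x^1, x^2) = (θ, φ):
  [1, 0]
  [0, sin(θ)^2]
Non-zero Christoffel symbols (Γ^k_{ij} = Γ^k_{ji}):
Γ^θ_{φ φ} = -sin(2*θ)/2
Γ^φ_{θ φ} = 1/tan(θ)
R^θ_{φ θ φ} = ∂_θ Γ^θ_{φ φ} - ∂_φ Γ^θ_{φ θ} + Γ^θ_{θ m} Γ^m_{φ φ} - Γ^θ_{φ m} Γ^m_{φ θ}
  = (-cos(2*θ)) - (0) + (0) - (-cos(θ)^2) = sin(θ)^2
R^φ_{φ φ φ} = 0 (a repeated index in an antisymmetric pair)
R_{φφ} = R^θ_{φ θ φ} + R^φ_{φ φ φ} = (sin(θ)^2) + (0) = sin(θ)^2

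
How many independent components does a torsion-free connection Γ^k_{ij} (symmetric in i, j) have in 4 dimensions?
Γ^k_{ij} has n choices for the upper index and n(n+1)/2 independent symmetric lower index pairs.
Total = 4 × 4×5/2 = 4 × 10 = 40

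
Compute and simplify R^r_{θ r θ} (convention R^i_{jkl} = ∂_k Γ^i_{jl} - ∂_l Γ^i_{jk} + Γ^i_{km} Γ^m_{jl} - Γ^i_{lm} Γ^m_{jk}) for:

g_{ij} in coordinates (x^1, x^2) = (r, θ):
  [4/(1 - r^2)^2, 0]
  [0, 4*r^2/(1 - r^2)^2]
Non-zero Christoffel symbols (Γ^k_{ij} = Γ^k_{ji}):
Γ^r_{r r} = 2*r/(1 - r^2)
Γ^r_{θ θ} = (r^3 + r)/(r^2 - 1)
Γ^θ_{r θ} = (-r^2 - 1)/(r^3 - r)
R^r_{θ r θ} = ∂_r Γ^r_{θ θ} - ∂_θ Γ^r_{θ r} + Γ^r_{r m} Γ^m_{θ θ} - Γ^r_{θ m} Γ^m_{θ r}
  = ((r^4 - 4*r^2 - 1)/(r^2 - 1)^2) - (0) + (-2*r^2*(r^2 + 1)/(r^2 - 1)^2) - (-(r^2 + 1)^2/(r^2 - 1)^2) = -4*r^2/(r^2 - 1)^2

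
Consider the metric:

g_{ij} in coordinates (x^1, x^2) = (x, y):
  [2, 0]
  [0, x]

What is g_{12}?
With x^1 = x, x^2 = y, g_{12} = g_{xy} is the row-1, column-2 entry of the matrix.
g_{12} = 0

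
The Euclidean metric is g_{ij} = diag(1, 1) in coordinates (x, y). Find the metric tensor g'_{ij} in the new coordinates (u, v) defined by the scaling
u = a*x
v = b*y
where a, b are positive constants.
Invert the transformation: x = u/a, y = v/b
g'_{ij} = (∂x^k/∂x'^i)(∂x^l/∂x'^j) g_{kl}; with g_{kl} = δ_{kl} this is Σ_k (∂x^k/∂x'^i)(∂x^k/∂x'^j).
Jacobian: ∂x/∂u = 1/a, ∂x/∂v = 0, ∂y/∂u = 0, ∂y/∂v = 1/b
g'_{uu} = (1/a)(1/a) + (0)(0) = 1/a^2
g'_{uv} = (1/a)(0) + (0)(1/b) = 0
g'_{vv} = (0)(0) + (1/b)(1/b) = 1/b^2
g'_{ij} = diag(1/a^2, 1/b^2)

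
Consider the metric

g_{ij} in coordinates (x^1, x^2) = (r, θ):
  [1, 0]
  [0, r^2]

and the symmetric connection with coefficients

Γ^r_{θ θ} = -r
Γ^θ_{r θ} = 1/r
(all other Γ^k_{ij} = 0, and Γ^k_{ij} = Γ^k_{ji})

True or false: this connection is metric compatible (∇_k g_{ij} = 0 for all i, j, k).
Using ∇_k g_{ij} = ∂_k g_{ij} - Γ^m_{ki} g_{mj} - Γ^m_{kj} g_{im}:
e.g. ∇_r g_{θθ} = (2*r) - (r) - (r) = 0
Every component ∇_k g_{ij} vanishes: the connection is metric compatible.
True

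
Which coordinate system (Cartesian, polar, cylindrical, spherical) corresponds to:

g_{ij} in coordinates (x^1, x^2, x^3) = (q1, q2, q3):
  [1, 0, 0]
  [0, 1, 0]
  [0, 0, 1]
All components are constant and the metric is the identity, i.e. orthonormal rectilinear coordinates.
Cartesian (3D) coordinates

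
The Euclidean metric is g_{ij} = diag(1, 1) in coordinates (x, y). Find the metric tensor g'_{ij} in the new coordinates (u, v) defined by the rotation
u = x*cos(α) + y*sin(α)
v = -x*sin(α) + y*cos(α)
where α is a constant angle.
Invert the transformation: x = u*cos(α) - v*sin(α), y = u*sin(α) + v*cos(α)
g'_{ij} = (∂x^k/∂x'^i)(∂x^l/∂x'^j) g_{kl}; with g_{kl} = δ_{kl} this is Σ_k (∂x^k/∂x'^i)(∂x^k/∂x'^j).
Jacobian: ∂x/∂u = cos(α), ∂x/∂v = -sin(α), ∂y/∂u = sin(α), ∂y/∂v = cos(α)
g'_{uu} = (cos(α))(cos(α)) + (sin(α))(sin(α)) = 1
g'_{uv} = (cos(α))(-sin(α)) + (sin(α))(cos(α)) = 0
g'_{vv} = (-sin(α))(-sin(α)) + (cos(α))(cos(α)) = 1
g'_{ij} = diag(1, 1)
The Euclidean metric is invariant under rotations.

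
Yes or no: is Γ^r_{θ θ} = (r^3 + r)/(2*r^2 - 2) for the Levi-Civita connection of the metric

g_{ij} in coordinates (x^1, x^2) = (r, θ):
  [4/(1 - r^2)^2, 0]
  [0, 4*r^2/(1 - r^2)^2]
Γ^r_{θ θ} = (1/2) g^{rr} (∂_θ g_{rθ} + ∂_θ g_{rθ} - ∂_r g_{θθ}) = (1/2)((1 - r^2)^2/4)((0) + (0) - (-8*(r^3 + r)/(r^2 - 1)^3)) = (r^3 + r)/(r^2 - 1)
This differs from the proposed value (r^3 + r)/(2*r^2 - 2).
No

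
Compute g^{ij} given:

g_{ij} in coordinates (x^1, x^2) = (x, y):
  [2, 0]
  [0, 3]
The metric is diagonal, so g^{ij} is diagonal with entries 1/g_{ii}: diag(1/2, 1/3).
g^{ij}:
  [1/2, 0]
  [0, 1/3]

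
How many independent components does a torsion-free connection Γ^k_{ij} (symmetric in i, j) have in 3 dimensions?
Γ^k_{ij} has n choices for the upper index and n(n+1)/2 independent symmetric lower index pairs.
Total = 3 × 3×4/2 = 3 × 6 = 18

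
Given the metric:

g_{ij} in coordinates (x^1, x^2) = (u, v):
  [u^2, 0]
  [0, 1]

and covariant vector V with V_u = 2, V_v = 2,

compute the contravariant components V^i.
Inverse metric (diagonal): g^{uu} = 1/u^2, g^{vv} = 1
V^i = g^{ij} V_j:
V^u = (1/u^2)(2) + (0)(2) = 2/u^2
V^v = (0)(2) + (1)(2) = 2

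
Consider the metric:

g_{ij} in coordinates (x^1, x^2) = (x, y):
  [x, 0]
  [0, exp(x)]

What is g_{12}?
With x^1 = x, x^2 = y, g_{12} = g_{xy} is the row-1, column-2 entry of the matrix.
g_{12} = 0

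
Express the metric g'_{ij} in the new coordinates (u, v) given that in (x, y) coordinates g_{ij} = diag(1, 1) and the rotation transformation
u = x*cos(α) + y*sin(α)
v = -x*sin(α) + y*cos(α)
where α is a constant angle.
Invert the transformation: x = u*cos(α) - v*sin(α), y = u*sin(α) + v*cos(α)
g'_{ij} = (∂x^k/∂x'^i)(∂x^l/∂x'^j) g_{kl}; with g_{kl} = δ_{kl} this is Σ_k (∂x^k/∂x'^i)(∂x^k/∂x'^j).
Jacobian: ∂x/∂u = cos(α), ∂x/∂v = -sin(α), ∂y/∂u = sin(α), ∂y/∂v = cos(α)
g'_{uu} = (cos(α))(cos(α)) + (sin(α))(sin(α)) = 1
g'_{uv} = (cos(α))(-sin(α)) + (sin(α))(cos(α)) = 0
g'_{vv} = (-sin(α))(-sin(α)) + (cos(α))(cos(α)) = 1
g'_{ij} = diag(1, 1)
The Euclidean metric is invariant under rotations.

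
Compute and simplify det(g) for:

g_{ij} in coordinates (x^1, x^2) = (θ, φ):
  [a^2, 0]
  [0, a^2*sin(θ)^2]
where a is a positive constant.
For a 2×2 metric: det(g) = g_{11}·g_{22} - g_{12}·g_{21}
= (a^2)·(a^2*sin(θ)^2) - (0)·(0)
= a^4*sin(θ)^2 - 0
det(g) = a^4*sin(θ)^2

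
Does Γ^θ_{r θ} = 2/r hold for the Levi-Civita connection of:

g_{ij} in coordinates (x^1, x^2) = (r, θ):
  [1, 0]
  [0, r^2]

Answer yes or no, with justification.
Γ^θ_{r θ} = (1/2) g^{θθ} (∂_r g_{θθ} + ∂_θ g_{θr} - ∂_θ g_{rθ}) = (1/2)(1/r^2)((2*r) + (0) - (0)) = 1/r
This differs from the proposed value 2/r.
No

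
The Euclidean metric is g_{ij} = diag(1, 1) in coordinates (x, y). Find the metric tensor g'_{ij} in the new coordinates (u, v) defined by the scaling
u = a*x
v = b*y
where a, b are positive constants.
Invert the transformation: x = u/a, y = v/b
g'_{ij} = (∂x^k/∂x'^i)(∂x^l/∂x'^j) g_{kl}; with g_{kl} = δ_{kl} this is Σ_k (∂x^k/∂x'^i)(∂x^k/∂x'^j).
Jacobian: ∂x/∂u = 1/a, ∂x/∂v = 0, ∂y/∂u = 0, ∂y/∂v = 1/b
g'_{uu} = (1/a)(1/a) + (0)(0) = 1/a^2
g'_{uv} = (1/a)(0) + (0)(1/b) = 0
g'_{vv} = (0)(0) + (1/b)(1/b) = 1/b^2
g'_{ij} = diag(1/a^2, 1/b^2)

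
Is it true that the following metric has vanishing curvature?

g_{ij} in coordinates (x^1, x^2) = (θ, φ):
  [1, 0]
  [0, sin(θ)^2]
Non-zero Christoffel symbols:
Γ^θ_{φ φ} = -sin(2*θ)/2
Γ^φ_{θ φ} = 1/tan(θ)
Ricci tensor: R_{θθ} = 1, R_{θφ} = 0, R_{φφ} = sin(θ)^2
The Ricci tensor is non-zero, so the Riemann tensor is non-zero: not flat.
No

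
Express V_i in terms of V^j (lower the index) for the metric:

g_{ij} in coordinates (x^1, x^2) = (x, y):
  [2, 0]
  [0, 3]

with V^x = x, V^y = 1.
V_i = g_{ij} V^j:
V_x = (2)(x) + (0)(1) = 2*x
V_y = (0)(x) + (3)(1) = 3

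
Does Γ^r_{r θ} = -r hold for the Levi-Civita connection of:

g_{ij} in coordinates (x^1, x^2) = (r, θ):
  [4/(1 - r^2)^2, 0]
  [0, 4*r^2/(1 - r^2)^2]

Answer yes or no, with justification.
Γ^r_{r θ} = (1/2) g^{rr} (∂_r g_{rθ} + ∂_θ g_{rr} - ∂_r g_{rθ}) = (1/2)((1 - r^2)^2/4)((0) + (0) - (0)) = 0
This differs from the proposed value -r.
No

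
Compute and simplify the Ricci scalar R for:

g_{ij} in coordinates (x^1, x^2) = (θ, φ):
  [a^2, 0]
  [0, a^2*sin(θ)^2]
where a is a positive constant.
Non-zero Christoffel symbols (Γ^k_{ij} = Γ^k_{ji}):
Γ^θ_{φ φ} = -sin(2*θ)/2
Γ^φ_{θ φ} = 1/tan(θ)
Ricci tensor (R_{ij} = R^k_{ikj}): R_{θθ} = 1, R_{θφ} = 0, R_{φφ} = sin(θ)^2
Inverse metric: g^{θθ} = 1/a^2, g^{φφ} = 1/(a^2*sin(θ)^2)
R = g^{ij} R_{ij} = (1/a^2)(1) + (1/(a^2*sin(θ)^2))(sin(θ)^2) = 2/a^2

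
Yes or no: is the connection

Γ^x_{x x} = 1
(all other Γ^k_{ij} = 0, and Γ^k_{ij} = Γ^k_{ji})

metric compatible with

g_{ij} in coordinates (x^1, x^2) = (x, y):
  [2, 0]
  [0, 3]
Using ∇_k g_{ij} = ∂_k g_{ij} - Γ^m_{ki} g_{mj} - Γ^m_{kj} g_{im}:
∇_x g_{xx} = (0) - (2) - (2) = -4 ≠ 0
So the connection is not metric compatible (it is not the Levi-Civita connection).
No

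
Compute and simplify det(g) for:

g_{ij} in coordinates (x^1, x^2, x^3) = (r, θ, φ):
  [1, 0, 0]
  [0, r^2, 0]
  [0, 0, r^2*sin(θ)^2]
Diagonal metric: det(g) = g_{11}·g_{22}·g_{33}
= (1)·(r^2)·(r^2*sin(θ)^2)
det(g) = r^4*sin(θ)^2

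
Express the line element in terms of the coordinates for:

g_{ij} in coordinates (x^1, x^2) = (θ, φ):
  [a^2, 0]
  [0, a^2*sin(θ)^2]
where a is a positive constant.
ds^2 = g_{ij} dx^i dx^j; only the non-zero components contribute.
ds^2 = a^2 dθ^2 + a^2*sin(θ)^2 dφ^2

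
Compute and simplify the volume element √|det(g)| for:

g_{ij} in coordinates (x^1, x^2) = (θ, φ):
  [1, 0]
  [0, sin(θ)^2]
det(g) = sin(θ)^2
√|det(g)| = sin(θ) (taking 0 < θ < π so that |sin(θ)| = sin(θ))
Volume element: dV = sin(θ) dθ dφ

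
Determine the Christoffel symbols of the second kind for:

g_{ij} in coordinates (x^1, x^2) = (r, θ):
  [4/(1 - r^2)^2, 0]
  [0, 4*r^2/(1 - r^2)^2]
Using Γ^k_{ij} = (1/2) g^{km} (∂_i g_{mj} + ∂_j g_{mi} - ∂_m g_{ij}); the metric is diagonal, so only the m = k term contributes.
Non-zero symbols (using the symmetry Γ^k_{ij} = Γ^k_{ji}):
Γ^r_{r r} = (1/2) g^{rr} (∂_r g_{rr} + ∂_r g_{rr} - ∂_r g_{rr}) = (1/2)((1 - r^2)^2/4)((16*r/(1 - r^2)^3) + (16*r/(1 - r^2)^3) - (16*r/(1 - r^2)^3)) = 2*r/(1 - r^2)
Γ^r_{θ θ} = (1/2) g^{rr} (∂_θ g_{rθ} + ∂_θ g_{rθ} - ∂_r g_{θθ}) = (1/2)((1 - r^2)^2/4)((0) + (0) - (-8*(r^3 + r)/(r^2 - 1)^3)) = (r^3 + r)/(r^2 - 1)
Γ^θ_{r θ} = (1/2) g^{θθ} (∂_r g_{θθ} + ∂_θ g_{θr} - ∂_θ g_{rθ}) = (1/2)((1 - r^2)^2/(4*r^2))((-8*(r^3 + r)/(r^2 - 1)^3) + (0) - (0)) = (-r^2 - 1)/(r^3 - r)
All other Christoffel symbols are zero.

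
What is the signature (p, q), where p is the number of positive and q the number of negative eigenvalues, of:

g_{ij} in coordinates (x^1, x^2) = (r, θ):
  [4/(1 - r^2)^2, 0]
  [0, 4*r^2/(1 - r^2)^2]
The metric is diagonal, so its eigenvalues are the diagonal entries: 4/(1 - r^2)^2, 4*r^2/(1 - r^2)^2 (at a generic point, where coordinate-dependent entries are positive).
2 positive, 0 negative.
(2, 0) - Riemannian (positive definite)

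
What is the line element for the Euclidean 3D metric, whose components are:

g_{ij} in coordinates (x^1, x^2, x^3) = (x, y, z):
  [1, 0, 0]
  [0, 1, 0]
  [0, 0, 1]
ds^2 = g_{ij} dx^i dx^j; only the non-zero components contribute.
ds^2 = dx^2 + dy^2 + dz^2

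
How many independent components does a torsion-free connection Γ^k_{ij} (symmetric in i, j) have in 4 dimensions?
Γ^k_{ij} has n choices for the upper index and n(n+1)/2 independent symmetric lower index pairs.
Total = 4 × 4×5/2 = 4 × 10 = 40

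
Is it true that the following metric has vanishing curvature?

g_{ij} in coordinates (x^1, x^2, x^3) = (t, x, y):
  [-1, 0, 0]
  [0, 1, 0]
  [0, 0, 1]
All metric components are constant, so every Christoffel symbol vanishes and R^i_{jkl} = 0.
Yes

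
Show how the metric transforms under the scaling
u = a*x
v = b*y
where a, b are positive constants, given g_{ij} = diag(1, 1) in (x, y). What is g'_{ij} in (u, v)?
Invert the transformation: x = u/a, y = v/b
g'_{ij} = (∂x^k/∂x'^i)(∂x^l/∂x'^j) g_{kl}; with g_{kl} = δ_{kl} this is Σ_k (∂x^k/∂x'^i)(∂x^k/∂x'^j).
Jacobian: ∂x/∂u = 1/a, ∂x/∂v = 0, ∂y/∂u = 0, ∂y/∂v = 1/b
g'_{uu} = (1/a)(1/a) + (0)(0) = 1/a^2
g'_{uv} = (1/a)(0) + (0)(1/b) = 0
g'_{vv} = (0)(0) + (1/b)(1/b) = 1/b^2
g'_{ij} = diag(1/a^2, 1/b^2)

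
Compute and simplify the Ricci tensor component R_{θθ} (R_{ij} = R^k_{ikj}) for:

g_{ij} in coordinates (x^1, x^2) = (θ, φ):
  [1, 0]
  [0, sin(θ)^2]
Non-zero Christoffel symbols (Γ^k_{ij} = Γ^k_{ji}):
Γ^θ_{φ φ} = -sin(2*θ)/2
Γ^φ_{θ φ} = 1/tan(θ)
R^θ_{θ θ θ} = 0 (a repeated index in an antisymmetric pair)
R^φ_{θ φ θ} = ∂_φ Γ^φ_{θ θ} - ∂_θ Γ^φ_{θ φ} + Γ^φ_{φ m} Γ^m_{θ θ} - Γ^φ_{θ m} Γ^m_{θ φ}
  = (0) - (-1/sin(θ)^2) + (0) - (1/tan(θ)^2) = 1
R_{θθ} = R^θ_{θ θ θ} + R^φ_{θ φ θ} = (0) + (1) = 1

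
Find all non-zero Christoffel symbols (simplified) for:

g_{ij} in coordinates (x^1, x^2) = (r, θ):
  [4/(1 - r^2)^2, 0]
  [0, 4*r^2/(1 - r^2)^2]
Using Γ^k_{ij} = (1/2) g^{km} (∂_i g_{mj} + ∂_j g_{mi} - ∂_m g_{ij}); the metric is diagonal, so only the m = k term contributes.
Non-zero symbols (using the symmetry Γ^k_{ij} = Γ^k_{ji}):
Γ^r_{r r} = (1/2) g^{rr} (∂_r g_{rr} + ∂_r g_{rr} - ∂_r g_{rr}) = (1/2)((1 - r^2)^2/4)((16*r/(1 - r^2)^3) + (16*r/(1 - r^2)^3) - (16*r/(1 - r^2)^3)) = 2*r/(1 - r^2)
Γ^r_{θ θ} = (1/2) g^{rr} (∂_θ g_{rθ} + ∂_θ g_{rθ} - ∂_r g_{θθ}) = (1/2)((1 - r^2)^2/4)((0) + (0) - (-8*(r^3 + r)/(r^2 - 1)^3)) = (r^3 + r)/(r^2 - 1)
Γ^θ_{r θ} = (1/2) g^{θθ} (∂_r g_{θθ} + ∂_θ g_{θr} - ∂_θ g_{rθ}) = (1/2)((1 - r^2)^2/(4*r^2))((-8*(r^3 + r)/(r^2 - 1)^3) + (0) - (0)) = (-r^2 - 1)/(r^3 - r)
All other Christoffel symbols are zero.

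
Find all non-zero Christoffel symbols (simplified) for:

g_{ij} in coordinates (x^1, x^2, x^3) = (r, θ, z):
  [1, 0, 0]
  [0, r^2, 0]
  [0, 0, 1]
Using Γ^k_{ij} = (1/2) g^{km} (∂_i g_{mj} + ∂_j g_{mi} - ∂_m g_{ij}); the metric is diagonal, so only the m = k term contributes.
Non-zero symbols (using the symmetry Γ^k_{ij} = Γ^k_{ji}):
Γ^r_{θ θ} = (1/2) g^{rr} (∂_θ g_{rθ} + ∂_θ g_{rθ} - ∂_r g_{θθ}) = (1/2)(1)((0) + (0) - (2*r)) = -r
Γ^θ_{r θ} = (1/2) g^{θθ} (∂_r g_{θθ} + ∂_θ g_{θr} - ∂_θ g_{rθ}) = (1/2)(1/r^2)((2*r) + (0) - (0)) = 1/r
All other Christoffel symbols are zero.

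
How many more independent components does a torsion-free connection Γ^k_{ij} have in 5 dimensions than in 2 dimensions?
Independent components in n dimensions: n × n(n+1)/2 = n^2(n+1)/2.
5D: 5 × 15 = 75
2D: 2 × 3 = 6
Difference = 75 - 6 = 69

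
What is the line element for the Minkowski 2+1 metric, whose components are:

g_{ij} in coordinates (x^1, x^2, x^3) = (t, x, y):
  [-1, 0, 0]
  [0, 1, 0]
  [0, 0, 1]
ds^2 = g_{ij} dx^i dx^j; only the non-zero components contribute.
ds^2 = -dt^2 + dx^2 + dy^2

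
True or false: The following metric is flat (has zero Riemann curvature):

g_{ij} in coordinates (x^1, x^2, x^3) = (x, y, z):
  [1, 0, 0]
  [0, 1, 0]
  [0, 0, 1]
All metric components are constant, so every Christoffel symbol vanishes and R^i_{jkl} = 0.
True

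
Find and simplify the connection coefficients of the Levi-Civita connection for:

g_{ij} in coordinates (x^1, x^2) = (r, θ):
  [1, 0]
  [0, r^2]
Using Γ^k_{ij} = (1/2) g^{km} (∂_i g_{mj} + ∂_j g_{mi} - ∂_m g_{ij}); the metric is diagonal, so only the m = k term contributes.
Non-zero symbols (using the symmetry Γ^k_{ij} = Γ^k_{ji}):
Γ^r_{θ θ} = (1/2) g^{rr} (∂_θ g_{rθ} + ∂_θ g_{rθ} - ∂_r g_{θθ}) = (1/2)(1)((0) + (0) - (2*r)) = -r
Γ^θ_{r θ} = (1/2) g^{θθ} (∂_r g_{θθ} + ∂_θ g_{θr} - ∂_θ g_{rθ}) = (1/2)(1/r^2)((2*r) + (0) - (0)) = 1/r
All other Christoffel symbols are zero.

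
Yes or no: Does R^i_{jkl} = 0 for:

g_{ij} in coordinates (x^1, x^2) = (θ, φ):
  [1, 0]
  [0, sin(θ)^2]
Non-zero Christoffel symbols:
Γ^θ_{φ φ} = -sin(2*θ)/2
Γ^φ_{θ φ} = 1/tan(θ)
Ricci tensor: R_{θθ} = 1, R_{θφ} = 0, R_{φφ} = sin(θ)^2
The Ricci tensor is non-zero, so the Riemann tensor is non-zero: not flat.
No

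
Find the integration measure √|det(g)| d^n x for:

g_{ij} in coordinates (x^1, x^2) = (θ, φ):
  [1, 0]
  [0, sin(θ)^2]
det(g) = sin(θ)^2
√|det(g)| = sin(θ) (taking 0 < θ < π so that |sin(θ)| = sin(θ))
Volume element: dV = sin(θ) dθ dφ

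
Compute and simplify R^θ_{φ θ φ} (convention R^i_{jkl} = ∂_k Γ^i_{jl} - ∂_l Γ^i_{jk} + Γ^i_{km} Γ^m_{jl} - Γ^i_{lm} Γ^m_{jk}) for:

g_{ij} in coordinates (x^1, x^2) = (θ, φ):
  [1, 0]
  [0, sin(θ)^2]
Non-zero Christoffel symbols (Γ^k_{ij} = Γ^k_{ji}):
Γ^θ_{φ φ} = -sin(2*θ)/2
Γ^φ_{θ φ} = 1/tan(θ)
R^θ_{φ θ φ} = ∂_θ Γ^θ_{φ φ} - ∂_φ Γ^θ_{φ θ} + Γ^θ_{θ m} Γ^m_{φ φ} - Γ^θ_{φ m} Γ^m_{φ θ}
  = (-cos(2*θ)) - (0) + (0) - (-cos(θ)^2) = sin(θ)^2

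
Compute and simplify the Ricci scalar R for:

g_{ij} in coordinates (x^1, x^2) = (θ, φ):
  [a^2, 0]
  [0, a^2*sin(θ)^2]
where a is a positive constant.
Non-zero Christoffel symbols (Γ^k_{ij} = Γ^k_{ji}):
Γ^θ_{φ φ} = -sin(2*θ)/2
Γ^φ_{θ φ} = 1/tan(θ)
Ricci tensor (R_{ij} = R^k_{ikj}): R_{θθ} = 1, R_{θφ} = 0, R_{φφ} = sin(θ)^2
Inverse metric: g^{θθ} = 1/a^2, g^{φφ} = 1/(a^2*sin(θ)^2)
R = g^{ij} R_{ij} = (1/a^2)(1) + (1/(a^2*sin(θ)^2))(sin(θ)^2) = 2/a^2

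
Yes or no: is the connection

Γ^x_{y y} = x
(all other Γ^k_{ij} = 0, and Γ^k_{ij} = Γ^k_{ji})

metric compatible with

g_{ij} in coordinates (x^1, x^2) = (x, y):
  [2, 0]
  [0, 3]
Using ∇_k g_{ij} = ∂_k g_{ij} - Γ^m_{ki} g_{mj} - Γ^m_{kj} g_{im}:
∇_y g_{xy} = (0) - (0) - (2*x) = -2*x ≠ 0
So the connection is not metric compatible (it is not the Levi-Civita connection).
No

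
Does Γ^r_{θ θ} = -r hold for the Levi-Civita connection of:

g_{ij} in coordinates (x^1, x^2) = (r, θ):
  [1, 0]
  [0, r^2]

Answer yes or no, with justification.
Γ^r_{θ θ} = (1/2) g^{rr} (∂_θ g_{rθ} + ∂_θ g_{rθ} - ∂_r g_{θθ}) = (1/2)(1)((0) + (0) - (2*r)) = -r
This equals the proposed value -r.
Yes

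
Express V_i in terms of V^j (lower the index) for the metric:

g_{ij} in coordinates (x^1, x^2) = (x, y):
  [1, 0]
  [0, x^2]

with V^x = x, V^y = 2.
V_i = g_{ij} V^j:
V_x = (1)(x) + (0)(2) = x
V_y = (0)(x) + (x^2)(2) = 2*x^2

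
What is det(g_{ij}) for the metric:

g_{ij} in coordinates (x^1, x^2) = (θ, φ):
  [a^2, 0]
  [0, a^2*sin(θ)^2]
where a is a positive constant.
For a 2×2 metric: det(g) = g_{11}·g_{22} - g_{12}·g_{21}
= (a^2)·(a^2*sin(θ)^2) - (0)·(0)
= a^4*sin(θ)^2 - 0
det(g) = a^4*sin(θ)^2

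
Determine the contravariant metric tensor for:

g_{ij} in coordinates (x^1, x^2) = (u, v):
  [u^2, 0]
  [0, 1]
The metric is diagonal, so g^{ij} is diagonal with entries 1/g_{ii}: diag(1/(u^2), 1).
g^{ij}:
  [1/u^2, 0]
  [0, 1]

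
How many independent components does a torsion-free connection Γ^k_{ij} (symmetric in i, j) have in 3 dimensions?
Γ^k_{ij} has n choices for the upper index and n(n+1)/2 independent symmetric lower index pairs.
Total = 3 × 3×4/2 = 3 × 6 = 18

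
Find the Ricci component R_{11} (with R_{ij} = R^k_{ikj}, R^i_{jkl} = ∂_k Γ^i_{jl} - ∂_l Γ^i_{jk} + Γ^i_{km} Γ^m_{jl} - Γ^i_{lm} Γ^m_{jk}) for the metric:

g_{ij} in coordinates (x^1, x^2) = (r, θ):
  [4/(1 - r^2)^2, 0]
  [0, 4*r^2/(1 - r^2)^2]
Non-zero Christoffel symbols (Γ^k_{ij} = Γ^k_{ji}):
Γ^r_{r r} = 2*r/(1 - r^2)
Γ^r_{θ θ} = (r^3 + r)/(r^2 - 1)
Γ^θ_{r θ} = (-r^2 - 1)/(r^3 - r)
R^r_{r r r} = 0 (a repeated index in an antisymmetric pair)
R^θ_{r θ r} = ∂_θ Γ^θ_{r r} - ∂_r Γ^θ_{r θ} + Γ^θ_{θ m} Γ^m_{r r} - Γ^θ_{r m} Γ^m_{r θ}
  = (0) - ((r^4 + 4*r^2 - 1)/(r^3 - r)^2) + (2*(r^2 + 1)/(r^2 - 1)^2) - ((r^2 + 1)^2/(r^3 - r)^2) = -4/(r^2 - 1)^2
R_{rr} = R^r_{r r r} + R^θ_{r θ r} = (0) + (-4/(r^2 - 1)^2) = -4/(r^2 - 1)^2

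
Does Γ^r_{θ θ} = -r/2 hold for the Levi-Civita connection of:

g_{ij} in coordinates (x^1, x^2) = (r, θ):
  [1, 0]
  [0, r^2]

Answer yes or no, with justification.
Γ^r_{θ θ} = (1/2) g^{rr} (∂_θ g_{rθ} + ∂_θ g_{rθ} - ∂_r g_{θθ}) = (1/2)(1)((0) + (0) - (2*r)) = -r
This differs from the proposed value -r/2.
No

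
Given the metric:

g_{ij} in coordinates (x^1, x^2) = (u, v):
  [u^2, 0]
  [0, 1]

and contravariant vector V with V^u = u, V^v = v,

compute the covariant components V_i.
V_i = g_{ij} V^j:
V_u = (u^2)(u) + (0)(v) = u^3
V_v = (0)(u) + (1)(v) = v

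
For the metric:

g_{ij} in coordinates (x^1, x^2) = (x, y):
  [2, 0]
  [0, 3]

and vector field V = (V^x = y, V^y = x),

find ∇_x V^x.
All Christoffel symbols are zero.
∇_x V^x = ∂_x V^x + Γ^x_{x j} V^j
  = (0) + (0)(y) + (0)(x)
  = 0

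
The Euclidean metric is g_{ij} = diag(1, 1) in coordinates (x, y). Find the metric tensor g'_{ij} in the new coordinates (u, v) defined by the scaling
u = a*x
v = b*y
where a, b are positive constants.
Invert the transformation: x = u/a, y = v/b
g'_{ij} = (∂x^k/∂x'^i)(∂x^l/∂x'^j) g_{kl}; with g_{kl} = δ_{kl} this is Σ_k (∂x^k/∂x'^i)(∂x^k/∂x'^j).
Jacobian: ∂x/∂u = 1/a, ∂x/∂v = 0, ∂y/∂u = 0, ∂y/∂v = 1/b
g'_{uu} = (1/a)(1/a) + (0)(0) = 1/a^2
g'_{uv} = (1/a)(0) + (0)(1/b) = 0
g'_{vv} = (0)(0) + (1/b)(1/b) = 1/b^2
g'_{ij} = diag(1/a^2, 1/b^2)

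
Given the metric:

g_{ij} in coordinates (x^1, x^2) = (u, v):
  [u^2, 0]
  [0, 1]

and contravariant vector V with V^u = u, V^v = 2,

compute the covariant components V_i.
V_i = g_{ij} V^j:
V_u = (u^2)(u) + (0)(2) = u^3
V_v = (0)(u) + (1)(2) = 2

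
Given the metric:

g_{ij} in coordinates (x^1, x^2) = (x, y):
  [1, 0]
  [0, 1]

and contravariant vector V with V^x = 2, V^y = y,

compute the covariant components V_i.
V_i = g_{ij} V^j:
V_x = (1)(2) + (0)(y) = 2
V_y = (0)(2) + (1)(y) = y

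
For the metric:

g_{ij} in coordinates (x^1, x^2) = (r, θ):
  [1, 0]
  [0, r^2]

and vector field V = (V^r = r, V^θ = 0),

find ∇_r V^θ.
Non-zero Christoffel symbols:
Γ^r_{θ θ} = -r
Γ^θ_{r θ} = 1/r
∇_r V^θ = ∂_r V^θ + Γ^θ_{r j} V^j
  = (0) + (0)(r) + (1/r)(0)
  = 0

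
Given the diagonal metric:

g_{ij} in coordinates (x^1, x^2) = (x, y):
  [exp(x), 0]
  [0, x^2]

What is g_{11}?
With x^1 = x, x^2 = y, g_{11} = g_{xx} is the row-1, column-1 entry of the matrix.
g_{11} = exp(x)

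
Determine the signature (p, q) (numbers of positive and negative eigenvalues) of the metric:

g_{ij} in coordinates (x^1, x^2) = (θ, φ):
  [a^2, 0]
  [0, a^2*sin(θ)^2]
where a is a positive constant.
The metric is diagonal, so its eigenvalues are the diagonal entries: a^2, a^2*sin(θ)^2 (at a generic point, where coordinate-dependent entries are positive).
2 positive, 0 negative.
(2, 0) - Riemannian (positive definite)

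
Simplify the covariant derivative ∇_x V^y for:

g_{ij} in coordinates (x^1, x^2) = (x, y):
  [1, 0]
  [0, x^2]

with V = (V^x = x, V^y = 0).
Non-zero Christoffel symbols:
Γ^x_{y y} = -x
Γ^y_{x y} = 1/x
∇_x V^y = ∂_x V^y + Γ^y_{x j} V^j
  = (0) + (0)(x) + (1/x)(0)
  = 0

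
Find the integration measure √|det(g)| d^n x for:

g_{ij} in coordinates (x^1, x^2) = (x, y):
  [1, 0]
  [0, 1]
det(g) = 1
√|det(g)| = 1
Volume element: dV = 1 dx dy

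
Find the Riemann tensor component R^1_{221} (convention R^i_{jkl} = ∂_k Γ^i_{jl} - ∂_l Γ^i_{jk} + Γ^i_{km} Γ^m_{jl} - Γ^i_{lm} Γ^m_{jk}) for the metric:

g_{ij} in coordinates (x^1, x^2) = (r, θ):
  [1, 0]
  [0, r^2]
Non-zero Christoffel symbols (Γ^k_{ij} = Γ^k_{ji}):
Γ^r_{θ θ} = -r
Γ^θ_{r θ} = 1/r
R^r_{θ θ r} = ∂_θ Γ^r_{θ r} - ∂_r Γ^r_{θ θ} + Γ^r_{θ m} Γ^m_{θ r} - Γ^r_{r m} Γ^m_{θ θ}
  = (0) - (-1) + (-1) - (0) = 0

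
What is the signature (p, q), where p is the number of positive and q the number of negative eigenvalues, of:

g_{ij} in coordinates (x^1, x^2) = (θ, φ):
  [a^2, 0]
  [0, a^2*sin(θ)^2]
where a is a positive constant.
The metric is diagonal, so its eigenvalues are the diagonal entries: a^2, a^2*sin(θ)^2 (at a generic point, where coordinate-dependent entries are positive).
2 positive, 0 negative.
(2, 0) - Riemannian (positive definite)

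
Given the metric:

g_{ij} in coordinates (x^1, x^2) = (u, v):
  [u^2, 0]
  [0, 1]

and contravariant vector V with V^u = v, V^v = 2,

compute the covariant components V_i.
V_i = g_{ij} V^j:
V_u = (u^2)(v) + (0)(2) = u^2*v
V_v = (0)(v) + (1)(2) = 2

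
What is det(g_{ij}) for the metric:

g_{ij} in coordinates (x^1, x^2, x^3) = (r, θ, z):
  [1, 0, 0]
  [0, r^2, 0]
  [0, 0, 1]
Diagonal metric: det(g) = g_{11}·g_{22}·g_{33}
= (1)·(r^2)·(1)
det(g) = r^2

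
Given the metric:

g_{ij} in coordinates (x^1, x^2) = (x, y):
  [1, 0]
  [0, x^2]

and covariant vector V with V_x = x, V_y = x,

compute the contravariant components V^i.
Inverse metric (diagonal): g^{xx} = 1, g^{yy} = 1/x^2
V^i = g^{ij} V_j:
V^x = (1)(x) + (0)(x) = x
V^y = (0)(x) + (1/x^2)(x) = 1/x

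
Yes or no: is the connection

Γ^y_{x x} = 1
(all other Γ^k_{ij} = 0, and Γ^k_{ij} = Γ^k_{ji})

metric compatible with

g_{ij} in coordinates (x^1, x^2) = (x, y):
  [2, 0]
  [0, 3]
Using ∇_k g_{ij} = ∂_k g_{ij} - Γ^m_{ki} g_{mj} - Γ^m_{kj} g_{im}:
∇_x g_{xy} = (0) - (3) - (0) = -3 ≠ 0
So the connection is not metric compatible (it is not the Levi-Civita connection).
No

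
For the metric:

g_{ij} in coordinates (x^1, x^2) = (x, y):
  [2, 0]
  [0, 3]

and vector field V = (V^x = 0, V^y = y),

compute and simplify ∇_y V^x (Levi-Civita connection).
All Christoffel symbols are zero.
∇_y V^x = ∂_y V^x + Γ^x_{y j} V^j
  = (0) + (0)(0) + (0)(y)
  = 0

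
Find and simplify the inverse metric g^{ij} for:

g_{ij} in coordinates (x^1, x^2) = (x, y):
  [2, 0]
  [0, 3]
The metric is diagonal, so g^{ij} is diagonal with entries 1/g_{ii}: diag(1/2, 1/3).
g^{ij}:
  [1/2, 0]
  [0, 1/3]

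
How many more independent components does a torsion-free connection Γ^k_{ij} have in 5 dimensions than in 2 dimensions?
Independent components in n dimensions: n × n(n+1)/2 = n^2(n+1)/2.
5D: 5 × 15 = 75
2D: 2 × 3 = 6
Difference = 75 - 6 = 69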